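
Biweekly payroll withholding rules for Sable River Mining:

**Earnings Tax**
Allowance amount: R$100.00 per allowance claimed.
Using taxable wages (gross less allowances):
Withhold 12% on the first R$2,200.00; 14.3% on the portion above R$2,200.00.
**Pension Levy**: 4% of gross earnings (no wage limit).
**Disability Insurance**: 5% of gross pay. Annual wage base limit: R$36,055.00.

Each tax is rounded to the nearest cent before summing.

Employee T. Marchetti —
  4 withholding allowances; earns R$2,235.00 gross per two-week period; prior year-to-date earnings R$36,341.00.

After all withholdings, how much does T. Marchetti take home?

Earnings Tax: taxable = R$2,235.00 − 4×R$100.00 = R$1,835.00
  12% × R$1,835.00 = R$220.20
Pension Levy: 4% × R$2,235.00 = R$89.40
Disability Insurance: YTD R$36,341.00 ≥ cap R$36,055.00 → R$0.00
Total withheld: R$220.20 + R$89.40 + R$0.00 = R$309.60
Net pay: R$2,235.00 − R$309.60 = R$1,925.40

R$1,925.40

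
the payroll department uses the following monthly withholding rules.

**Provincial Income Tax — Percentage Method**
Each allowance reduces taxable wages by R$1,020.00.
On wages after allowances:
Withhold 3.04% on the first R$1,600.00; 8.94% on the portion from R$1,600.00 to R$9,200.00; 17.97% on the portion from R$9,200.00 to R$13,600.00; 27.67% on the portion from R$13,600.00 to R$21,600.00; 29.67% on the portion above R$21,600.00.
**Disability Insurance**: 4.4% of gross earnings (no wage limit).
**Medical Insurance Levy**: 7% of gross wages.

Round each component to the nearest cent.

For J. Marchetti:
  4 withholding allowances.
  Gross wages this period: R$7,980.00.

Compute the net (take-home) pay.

R$6,816.02

Provincial Income Tax: taxable = R$7,980.00 − 4×R$1,020.00 = R$3,900.00
  R$48.64 + 8.94% × (R$3,900.00 − R$1,600.00) = R$48.64 + 8.94% × R$2,300.00 = R$254.26
Disability Insurance: 4.4% × R$7,980.00 = R$351.12
Medical Insurance Levy: 7% × R$7,980.00 = R$558.60
Total withheld: R$254.26 + R$351.12 + R$558.60 = R$1,163.98
Net pay: R$7,980.00 − R$1,163.98 = R$6,816.02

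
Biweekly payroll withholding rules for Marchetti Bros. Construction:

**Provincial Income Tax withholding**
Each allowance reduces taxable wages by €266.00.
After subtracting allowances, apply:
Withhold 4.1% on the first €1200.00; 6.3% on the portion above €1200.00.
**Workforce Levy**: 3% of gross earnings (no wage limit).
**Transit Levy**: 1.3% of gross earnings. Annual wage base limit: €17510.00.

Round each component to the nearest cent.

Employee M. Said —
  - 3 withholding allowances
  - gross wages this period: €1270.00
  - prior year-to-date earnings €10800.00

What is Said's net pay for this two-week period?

Provincial Income Tax: taxable = €1270.00 − 3×€266.00 = €472.00
  4.1% × €472.00 = €19.35
Workforce Levy: 3% × €1270.00 = €38.10
Transit Levy: 1.3% × €1270.00 = €16.51
Total withheld: €19.35 + €38.10 + €16.51 = €73.96
Net pay: €1270.00 − €73.96 = €1196.04

€1196.04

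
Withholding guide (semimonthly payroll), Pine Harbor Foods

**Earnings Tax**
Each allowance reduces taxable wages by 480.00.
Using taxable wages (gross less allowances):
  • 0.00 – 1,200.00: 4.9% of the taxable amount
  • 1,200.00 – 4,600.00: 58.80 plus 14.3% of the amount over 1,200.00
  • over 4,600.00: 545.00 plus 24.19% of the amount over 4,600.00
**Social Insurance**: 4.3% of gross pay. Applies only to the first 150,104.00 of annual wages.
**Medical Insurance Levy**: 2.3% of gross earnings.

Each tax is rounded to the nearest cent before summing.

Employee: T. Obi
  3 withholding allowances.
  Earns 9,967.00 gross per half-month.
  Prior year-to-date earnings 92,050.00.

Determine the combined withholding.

Earnings Tax: taxable = 9,967.00 − 3×480.00 = 8,527.00
  545.00 + 24.19% × (8,527.00 − 4,600.00) = 545.00 + 24.19% × 3,927.00 = 1,494.94
Social Insurance: 4.3% × 9,967.00 = 428.58
Medical Insurance Levy: 2.3% × 9,967.00 = 229.24
Total: 1,494.94 + 428.58 + 229.24 = 2,152.76

2,152.76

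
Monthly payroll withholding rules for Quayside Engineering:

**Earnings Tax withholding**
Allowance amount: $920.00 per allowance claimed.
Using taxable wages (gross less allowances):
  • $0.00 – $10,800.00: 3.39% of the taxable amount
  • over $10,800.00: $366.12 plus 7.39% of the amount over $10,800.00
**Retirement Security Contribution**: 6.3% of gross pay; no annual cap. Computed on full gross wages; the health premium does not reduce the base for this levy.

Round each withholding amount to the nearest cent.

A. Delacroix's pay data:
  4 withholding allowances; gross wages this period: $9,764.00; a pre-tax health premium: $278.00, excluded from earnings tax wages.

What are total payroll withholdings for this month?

Earnings Tax: taxable = $9,764.00 − $278.00 − 4×$920.00 = $5,806.00
  3.39% × $5,806.00 = $196.82
Retirement Security Contribution: 6.3% × $9,764.00 = $615.13
Total: $196.82 + $615.13 = $811.95

$811.95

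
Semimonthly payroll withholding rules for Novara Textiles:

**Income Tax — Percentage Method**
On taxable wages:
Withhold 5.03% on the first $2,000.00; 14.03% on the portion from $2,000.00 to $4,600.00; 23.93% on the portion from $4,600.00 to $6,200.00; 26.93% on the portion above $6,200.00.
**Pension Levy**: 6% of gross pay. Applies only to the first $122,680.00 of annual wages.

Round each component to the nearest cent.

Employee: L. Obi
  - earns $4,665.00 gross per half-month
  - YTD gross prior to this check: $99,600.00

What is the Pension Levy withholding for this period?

Pension Levy: 6% × $4,665.00 = $279.90

$279.90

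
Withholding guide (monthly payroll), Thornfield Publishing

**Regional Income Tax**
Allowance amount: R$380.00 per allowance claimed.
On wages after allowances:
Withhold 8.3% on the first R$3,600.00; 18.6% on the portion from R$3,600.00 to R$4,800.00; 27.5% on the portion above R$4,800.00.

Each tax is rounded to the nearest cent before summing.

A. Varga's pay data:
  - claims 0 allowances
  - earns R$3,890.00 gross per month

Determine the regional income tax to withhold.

Regional Income Tax: taxable = R$3,890.00
  R$298.80 + 18.6% × (R$3,890.00 − R$3,600.00) = R$298.80 + 18.6% × R$290.00 = R$352.74

R$352.74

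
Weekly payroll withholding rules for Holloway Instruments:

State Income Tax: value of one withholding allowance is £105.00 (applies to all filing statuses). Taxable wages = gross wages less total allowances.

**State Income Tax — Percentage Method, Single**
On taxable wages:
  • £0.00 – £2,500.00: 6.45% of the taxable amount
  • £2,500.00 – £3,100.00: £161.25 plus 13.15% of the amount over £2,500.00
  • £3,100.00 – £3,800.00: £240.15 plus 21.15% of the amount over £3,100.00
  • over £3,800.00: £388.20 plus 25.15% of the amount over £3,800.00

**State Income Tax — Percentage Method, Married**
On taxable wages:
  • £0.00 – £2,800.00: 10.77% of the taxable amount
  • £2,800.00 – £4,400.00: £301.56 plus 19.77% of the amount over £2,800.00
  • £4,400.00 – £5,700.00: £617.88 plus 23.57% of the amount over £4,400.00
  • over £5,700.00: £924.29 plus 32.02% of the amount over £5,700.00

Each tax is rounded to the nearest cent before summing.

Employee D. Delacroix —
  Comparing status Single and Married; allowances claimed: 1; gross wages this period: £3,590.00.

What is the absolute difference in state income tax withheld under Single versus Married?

£115.40

State Income Tax (Single): taxable = £3,590.00 − 1×£105.00 = £3,485.00
  £240.15 + 21.15% × (£3,485.00 − £3,100.00) = £240.15 + 21.15% × £385.00 = £321.58
State Income Tax (Married): taxable = £3,590.00 − 1×£105.00 = £3,485.00
  £301.56 + 19.77% × (£3,485.00 − £2,800.00) = £301.56 + 19.77% × £685.00 = £436.98
Difference: |£321.58 − £436.98| = £115.40 (higher under Married)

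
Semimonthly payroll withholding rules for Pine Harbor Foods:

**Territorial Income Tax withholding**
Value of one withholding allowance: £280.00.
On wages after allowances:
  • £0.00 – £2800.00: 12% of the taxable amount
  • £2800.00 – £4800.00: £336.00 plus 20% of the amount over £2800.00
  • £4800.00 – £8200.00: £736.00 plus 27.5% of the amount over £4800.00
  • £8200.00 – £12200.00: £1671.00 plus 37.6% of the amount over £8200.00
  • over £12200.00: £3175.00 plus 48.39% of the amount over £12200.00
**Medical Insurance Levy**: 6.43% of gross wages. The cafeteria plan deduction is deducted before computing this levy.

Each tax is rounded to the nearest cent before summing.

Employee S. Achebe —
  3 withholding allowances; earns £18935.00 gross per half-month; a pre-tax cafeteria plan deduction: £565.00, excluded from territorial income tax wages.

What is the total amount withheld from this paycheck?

Territorial Income Tax: taxable = £18935.00 − £565.00 − 3×£280.00 = £17530.00
  £3175.00 + 48.39% × (£17530.00 − £12200.00) = £3175.00 + 48.39% × £5330.00 = £5754.19
Medical Insurance Levy: 6.43% × £18370.00 = £1181.19
Total: £5754.19 + £1181.19 = £6935.38

£6935.38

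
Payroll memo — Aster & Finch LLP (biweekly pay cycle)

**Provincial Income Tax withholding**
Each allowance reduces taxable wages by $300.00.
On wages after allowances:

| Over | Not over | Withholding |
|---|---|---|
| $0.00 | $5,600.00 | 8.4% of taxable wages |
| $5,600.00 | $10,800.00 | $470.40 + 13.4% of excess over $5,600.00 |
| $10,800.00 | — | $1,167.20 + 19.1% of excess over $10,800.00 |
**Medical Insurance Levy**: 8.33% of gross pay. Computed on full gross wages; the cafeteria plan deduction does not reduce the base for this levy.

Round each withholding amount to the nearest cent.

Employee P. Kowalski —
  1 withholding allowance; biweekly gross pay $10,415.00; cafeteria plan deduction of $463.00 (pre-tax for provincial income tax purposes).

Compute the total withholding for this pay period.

$1,880.94

Provincial Income Tax: taxable = $10,415.00 − $463.00 − 1×$300.00 = $9,652.00
  $470.40 + 13.4% × ($9,652.00 − $5,600.00) = $470.40 + 13.4% × $4,052.00 = $1,013.37
Medical Insurance Levy: 8.33% × $10,415.00 = $867.57
Total: $1,013.37 + $867.57 = $1,880.94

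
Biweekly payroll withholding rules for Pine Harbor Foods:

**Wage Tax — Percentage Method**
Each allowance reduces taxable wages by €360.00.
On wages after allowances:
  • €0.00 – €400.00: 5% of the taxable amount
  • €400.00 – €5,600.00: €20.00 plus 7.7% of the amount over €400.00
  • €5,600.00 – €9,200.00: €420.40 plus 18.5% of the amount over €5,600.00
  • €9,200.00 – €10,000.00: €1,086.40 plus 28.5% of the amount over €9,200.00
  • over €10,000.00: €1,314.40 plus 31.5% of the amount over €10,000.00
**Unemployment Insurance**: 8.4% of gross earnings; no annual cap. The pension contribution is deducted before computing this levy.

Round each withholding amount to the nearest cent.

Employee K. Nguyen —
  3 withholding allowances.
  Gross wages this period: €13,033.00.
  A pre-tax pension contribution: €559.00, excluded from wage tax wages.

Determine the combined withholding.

€2,801.33

Wage Tax: taxable = €13,033.00 − €559.00 − 3×€360.00 = €11,394.00
  €1,314.40 + 31.5% × (€11,394.00 − €10,000.00) = €1,314.40 + 31.5% × €1,394.00 = €1,753.51
Unemployment Insurance: 8.4% × €12,474.00 = €1,047.82
Total: €1,753.51 + €1,047.82 = €2,801.33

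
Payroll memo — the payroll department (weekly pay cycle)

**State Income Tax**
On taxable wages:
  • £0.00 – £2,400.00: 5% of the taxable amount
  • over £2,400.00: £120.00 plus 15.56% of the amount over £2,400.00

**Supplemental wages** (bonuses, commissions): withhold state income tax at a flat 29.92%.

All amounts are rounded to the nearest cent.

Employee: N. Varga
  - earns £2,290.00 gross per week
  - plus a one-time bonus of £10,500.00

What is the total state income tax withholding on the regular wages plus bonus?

£3,256.10

State Income Tax: taxable = £2,290.00
  5% × £2,290.00 = £114.50
Supplemental (29.92% flat on bonus): 29.92% × £10,500.00 = £3,141.60
Total state income tax: £114.50 + £3,141.60 = £3,256.10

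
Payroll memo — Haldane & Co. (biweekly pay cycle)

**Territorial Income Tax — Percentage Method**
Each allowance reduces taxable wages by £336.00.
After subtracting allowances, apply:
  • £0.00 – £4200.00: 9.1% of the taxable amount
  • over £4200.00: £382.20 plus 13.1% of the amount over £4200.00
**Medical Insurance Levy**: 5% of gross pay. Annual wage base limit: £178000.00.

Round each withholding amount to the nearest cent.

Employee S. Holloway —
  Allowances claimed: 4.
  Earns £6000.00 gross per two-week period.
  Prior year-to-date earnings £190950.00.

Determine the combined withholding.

Territorial Income Tax: taxable = £6000.00 − 4×£336.00 = £4656.00
  £382.20 + 13.1% × (£4656.00 − £4200.00) = £382.20 + 13.1% × £456.00 = £441.94
Medical Insurance Levy: YTD £190950.00 ≥ cap £178000.00 → £0.00
Total: £441.94 + £0.00 = £441.94

£441.94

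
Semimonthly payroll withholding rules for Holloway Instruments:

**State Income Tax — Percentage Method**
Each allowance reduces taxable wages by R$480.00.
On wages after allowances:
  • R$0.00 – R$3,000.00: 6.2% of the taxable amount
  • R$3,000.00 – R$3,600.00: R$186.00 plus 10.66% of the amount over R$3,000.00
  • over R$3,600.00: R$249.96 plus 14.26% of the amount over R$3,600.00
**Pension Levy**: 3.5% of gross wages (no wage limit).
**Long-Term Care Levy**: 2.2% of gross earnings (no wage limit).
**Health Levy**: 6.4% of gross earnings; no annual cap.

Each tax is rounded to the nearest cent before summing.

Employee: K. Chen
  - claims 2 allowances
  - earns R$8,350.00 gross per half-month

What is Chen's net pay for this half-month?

State Income Tax: taxable = R$8,350.00 − 2×R$480.00 = R$7,390.00
  R$249.96 + 14.26% × (R$7,390.00 − R$3,600.00) = R$249.96 + 14.26% × R$3,790.00 = R$790.41
Pension Levy: 3.5% × R$8,350.00 = R$292.25
Long-Term Care Levy: 2.2% × R$8,350.00 = R$183.70
Health Levy: 6.4% × R$8,350.00 = R$534.40
Total withheld: R$790.41 + R$292.25 + R$183.70 + R$534.40 = R$1,800.76
Net pay: R$8,350.00 − R$1,800.76 = R$6,549.24

R$6,549.24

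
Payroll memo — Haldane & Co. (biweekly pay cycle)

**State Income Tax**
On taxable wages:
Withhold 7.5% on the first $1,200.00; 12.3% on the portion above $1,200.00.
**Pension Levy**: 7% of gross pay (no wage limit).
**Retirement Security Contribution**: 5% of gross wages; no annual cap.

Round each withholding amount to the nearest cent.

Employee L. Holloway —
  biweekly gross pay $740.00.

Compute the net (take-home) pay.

$595.70

State Income Tax: taxable = $740.00
  7.5% × $740.00 = $55.50
Pension Levy: 7% × $740.00 = $51.80
Retirement Security Contribution: 5% × $740.00 = $37.00
Total withheld: $55.50 + $51.80 + $37.00 = $144.30
Net pay: $740.00 − $144.30 = $595.70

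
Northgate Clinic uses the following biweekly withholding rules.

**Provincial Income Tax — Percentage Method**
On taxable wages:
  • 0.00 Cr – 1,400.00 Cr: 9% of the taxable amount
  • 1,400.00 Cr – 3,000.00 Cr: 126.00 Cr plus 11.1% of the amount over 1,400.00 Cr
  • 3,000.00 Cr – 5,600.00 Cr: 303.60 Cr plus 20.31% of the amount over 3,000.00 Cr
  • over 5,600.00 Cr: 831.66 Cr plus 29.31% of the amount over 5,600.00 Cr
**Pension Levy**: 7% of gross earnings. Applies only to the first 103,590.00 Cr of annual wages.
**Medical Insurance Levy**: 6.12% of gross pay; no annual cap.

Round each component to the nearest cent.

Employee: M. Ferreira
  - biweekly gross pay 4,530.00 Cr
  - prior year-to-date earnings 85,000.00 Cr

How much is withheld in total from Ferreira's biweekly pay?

1,208.68 Cr

Provincial Income Tax: taxable = 4,530.00 Cr
  303.60 Cr + 20.31% × (4,530.00 Cr − 3,000.00 Cr) = 303.60 Cr + 20.31% × 1,530.00 Cr = 614.34 Cr
Pension Levy: 7% × 4,530.00 Cr = 317.10 Cr
Medical Insurance Levy: 6.12% × 4,530.00 Cr = 277.24 Cr
Total: 614.34 Cr + 317.10 Cr + 277.24 Cr = 1,208.68 Cr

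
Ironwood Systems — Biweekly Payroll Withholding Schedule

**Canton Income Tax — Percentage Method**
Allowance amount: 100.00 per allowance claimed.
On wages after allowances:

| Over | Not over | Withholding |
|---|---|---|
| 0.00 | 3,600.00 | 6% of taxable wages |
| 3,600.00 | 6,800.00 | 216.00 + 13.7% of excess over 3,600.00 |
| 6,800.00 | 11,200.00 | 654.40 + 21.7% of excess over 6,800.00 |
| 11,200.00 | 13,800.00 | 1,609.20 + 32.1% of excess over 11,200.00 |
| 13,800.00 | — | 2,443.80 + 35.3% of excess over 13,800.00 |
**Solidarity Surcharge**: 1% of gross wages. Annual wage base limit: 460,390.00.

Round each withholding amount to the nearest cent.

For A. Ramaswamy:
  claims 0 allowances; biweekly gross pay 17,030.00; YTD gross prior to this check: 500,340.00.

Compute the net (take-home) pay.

Canton Income Tax: taxable = 17,030.00
  2,443.80 + 35.3% × (17,030.00 − 13,800.00) = 2,443.80 + 35.3% × 3,230.00 = 3,583.99
Solidarity Surcharge: YTD 500,340.00 ≥ cap 460,390.00 → 0.00
Total withheld: 3,583.99 + 0.00 = 3,583.99
Net pay: 17,030.00 − 3,583.99 = 13,446.01

13,446.01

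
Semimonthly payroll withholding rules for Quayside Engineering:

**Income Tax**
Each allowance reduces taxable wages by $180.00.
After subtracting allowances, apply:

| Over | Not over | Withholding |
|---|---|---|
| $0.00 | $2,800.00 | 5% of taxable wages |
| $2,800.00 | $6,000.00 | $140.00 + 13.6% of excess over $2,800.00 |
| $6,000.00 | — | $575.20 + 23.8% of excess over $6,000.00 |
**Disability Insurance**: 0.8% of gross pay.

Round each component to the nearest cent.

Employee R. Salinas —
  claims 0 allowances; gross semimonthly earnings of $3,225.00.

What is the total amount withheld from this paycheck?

Income Tax: taxable = $3,225.00
  $140.00 + 13.6% × ($3,225.00 − $2,800.00) = $140.00 + 13.6% × $425.00 = $197.80
Disability Insurance: 0.8% × $3,225.00 = $25.80
Total: $197.80 + $25.80 = $223.60

$223.60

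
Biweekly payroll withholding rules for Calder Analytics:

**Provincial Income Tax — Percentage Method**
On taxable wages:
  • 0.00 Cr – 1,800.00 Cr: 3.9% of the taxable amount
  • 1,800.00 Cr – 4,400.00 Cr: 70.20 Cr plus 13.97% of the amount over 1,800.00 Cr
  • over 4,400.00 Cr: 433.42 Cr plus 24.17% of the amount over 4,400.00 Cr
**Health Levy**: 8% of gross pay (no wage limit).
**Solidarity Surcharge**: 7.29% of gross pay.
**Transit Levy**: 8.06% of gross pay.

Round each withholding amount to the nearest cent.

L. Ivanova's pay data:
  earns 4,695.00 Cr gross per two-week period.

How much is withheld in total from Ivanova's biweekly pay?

1,601.01 Cr

Provincial Income Tax: taxable = 4,695.00 Cr
  433.42 Cr + 24.17% × (4,695.00 Cr − 4,400.00 Cr) = 433.42 Cr + 24.17% × 295.00 Cr = 504.72 Cr
Health Levy: 8% × 4,695.00 Cr = 375.60 Cr
Solidarity Surcharge: 7.29% × 4,695.00 Cr = 342.27 Cr
Transit Levy: 8.06% × 4,695.00 Cr = 378.42 Cr
Total: 504.72 Cr + 375.60 Cr + 342.27 Cr + 378.42 Cr = 1,601.01 Cr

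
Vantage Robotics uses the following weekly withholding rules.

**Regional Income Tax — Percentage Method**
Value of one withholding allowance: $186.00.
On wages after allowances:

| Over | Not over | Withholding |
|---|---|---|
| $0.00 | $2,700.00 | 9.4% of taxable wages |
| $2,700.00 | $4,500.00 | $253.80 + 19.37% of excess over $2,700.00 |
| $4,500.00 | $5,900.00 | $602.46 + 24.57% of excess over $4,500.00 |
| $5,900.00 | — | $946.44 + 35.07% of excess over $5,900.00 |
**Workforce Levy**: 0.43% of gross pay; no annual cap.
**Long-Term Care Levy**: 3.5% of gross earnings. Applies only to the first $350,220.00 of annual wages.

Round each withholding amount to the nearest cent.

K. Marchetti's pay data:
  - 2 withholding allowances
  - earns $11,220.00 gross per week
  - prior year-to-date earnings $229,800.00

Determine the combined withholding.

$3,122.65

Regional Income Tax: taxable = $11,220.00 − 2×$186.00 = $10,848.00
  $946.44 + 35.07% × ($10,848.00 − $5,900.00) = $946.44 + 35.07% × $4,948.00 = $2,681.70
Workforce Levy: 0.43% × $11,220.00 = $48.25
Long-Term Care Levy: 3.5% × $11,220.00 = $392.70
Total: $2,681.70 + $48.25 + $392.70 = $3,122.65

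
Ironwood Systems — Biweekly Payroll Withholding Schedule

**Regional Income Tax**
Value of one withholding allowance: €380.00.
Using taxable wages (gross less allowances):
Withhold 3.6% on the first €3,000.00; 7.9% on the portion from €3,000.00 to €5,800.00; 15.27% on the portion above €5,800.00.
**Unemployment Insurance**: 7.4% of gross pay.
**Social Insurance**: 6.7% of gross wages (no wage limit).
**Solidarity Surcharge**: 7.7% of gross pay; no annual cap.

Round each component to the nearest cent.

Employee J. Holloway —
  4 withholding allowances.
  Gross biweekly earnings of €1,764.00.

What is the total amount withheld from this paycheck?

€393.34

Regional Income Tax: taxable = €1,764.00 − 4×€380.00 = €244.00
  3.6% × €244.00 = €8.78
Unemployment Insurance: 7.4% × €1,764.00 = €130.54
Social Insurance: 6.7% × €1,764.00 = €118.19
Solidarity Surcharge: 7.7% × €1,764.00 = €135.83
Total: €8.78 + €130.54 + €118.19 + €135.83 = €393.34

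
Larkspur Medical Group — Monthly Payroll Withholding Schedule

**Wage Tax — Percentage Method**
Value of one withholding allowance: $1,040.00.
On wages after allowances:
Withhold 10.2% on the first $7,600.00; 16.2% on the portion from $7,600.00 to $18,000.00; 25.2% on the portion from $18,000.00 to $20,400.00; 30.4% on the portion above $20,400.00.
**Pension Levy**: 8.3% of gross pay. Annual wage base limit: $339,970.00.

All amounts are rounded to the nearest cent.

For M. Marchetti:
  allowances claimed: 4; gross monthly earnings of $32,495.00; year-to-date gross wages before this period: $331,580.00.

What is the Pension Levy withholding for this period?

$696.37

Pension Levy: cap $339,970.00 − YTD $331,580.00 = $8,390.00 subject; 8.3% × $8,390.00 = $696.37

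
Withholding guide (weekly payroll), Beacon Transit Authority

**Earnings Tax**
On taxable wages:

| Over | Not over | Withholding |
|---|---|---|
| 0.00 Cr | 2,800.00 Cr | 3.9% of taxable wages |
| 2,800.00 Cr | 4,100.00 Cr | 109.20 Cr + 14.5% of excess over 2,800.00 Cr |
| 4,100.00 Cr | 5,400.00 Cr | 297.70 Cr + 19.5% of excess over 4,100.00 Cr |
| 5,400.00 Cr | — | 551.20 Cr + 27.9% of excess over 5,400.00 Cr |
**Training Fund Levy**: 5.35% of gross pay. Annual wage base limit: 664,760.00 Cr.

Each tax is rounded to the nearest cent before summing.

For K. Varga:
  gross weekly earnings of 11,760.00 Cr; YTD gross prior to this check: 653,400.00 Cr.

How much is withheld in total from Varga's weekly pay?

2,933.40 Cr

Earnings Tax: taxable = 11,760.00 Cr
  551.20 Cr + 27.9% × (11,760.00 Cr − 5,400.00 Cr) = 551.20 Cr + 27.9% × 6,360.00 Cr = 2,325.64 Cr
Training Fund Levy: cap 664,760.00 Cr − YTD 653,400.00 Cr = 11,360.00 Cr subject; 5.35% × 11,360.00 Cr = 607.76 Cr
Total: 2,325.64 Cr + 607.76 Cr = 2,933.40 Cr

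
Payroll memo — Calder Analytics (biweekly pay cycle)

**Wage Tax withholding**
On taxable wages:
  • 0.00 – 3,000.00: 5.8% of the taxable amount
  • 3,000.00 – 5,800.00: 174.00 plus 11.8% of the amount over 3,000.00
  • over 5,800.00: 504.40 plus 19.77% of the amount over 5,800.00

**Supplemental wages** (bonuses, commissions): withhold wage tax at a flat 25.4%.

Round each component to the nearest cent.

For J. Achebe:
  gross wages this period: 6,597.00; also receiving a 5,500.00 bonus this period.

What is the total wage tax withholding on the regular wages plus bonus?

2,058.97

Wage Tax: taxable = 6,597.00
  504.40 + 19.77% × (6,597.00 − 5,800.00) = 504.40 + 19.77% × 797.00 = 661.97
Supplemental (25.4% flat on bonus): 25.4% × 5,500.00 = 1,397.00
Total wage tax: 661.97 + 1,397.00 = 2,058.97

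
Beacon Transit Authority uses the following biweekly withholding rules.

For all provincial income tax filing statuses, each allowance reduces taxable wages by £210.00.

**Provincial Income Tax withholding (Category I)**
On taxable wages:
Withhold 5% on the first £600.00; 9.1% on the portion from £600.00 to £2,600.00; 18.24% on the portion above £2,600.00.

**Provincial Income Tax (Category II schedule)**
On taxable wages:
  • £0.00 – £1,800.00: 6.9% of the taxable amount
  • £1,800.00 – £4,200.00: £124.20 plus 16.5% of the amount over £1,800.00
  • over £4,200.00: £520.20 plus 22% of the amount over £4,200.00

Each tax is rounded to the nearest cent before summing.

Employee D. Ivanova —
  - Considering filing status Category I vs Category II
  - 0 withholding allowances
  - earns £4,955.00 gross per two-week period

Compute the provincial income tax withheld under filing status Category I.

Provincial Income Tax (Category I): taxable = £4,955.00
  £212.00 + 18.24% × (£4,955.00 − £2,600.00) = £212.00 + 18.24% × £2,355.00 = £641.55

£641.55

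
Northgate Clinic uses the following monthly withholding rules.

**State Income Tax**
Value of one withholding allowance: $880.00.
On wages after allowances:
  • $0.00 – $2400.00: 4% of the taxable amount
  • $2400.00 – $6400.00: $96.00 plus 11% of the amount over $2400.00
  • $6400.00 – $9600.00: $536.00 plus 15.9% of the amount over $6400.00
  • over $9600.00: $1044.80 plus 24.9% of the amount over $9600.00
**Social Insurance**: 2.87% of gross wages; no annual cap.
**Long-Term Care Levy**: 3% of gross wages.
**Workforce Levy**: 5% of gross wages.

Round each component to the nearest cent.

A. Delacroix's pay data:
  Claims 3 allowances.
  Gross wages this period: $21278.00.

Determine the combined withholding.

$5608.18

State Income Tax: taxable = $21278.00 − 3×$880.00 = $18638.00
  $1044.80 + 24.9% × ($18638.00 − $9600.00) = $1044.80 + 24.9% × $9038.00 = $3295.26
Social Insurance: 2.87% × $21278.00 = $610.68
Long-Term Care Levy: 3% × $21278.00 = $638.34
Workforce Levy: 5% × $21278.00 = $1063.90
Total: $3295.26 + $610.68 + $638.34 + $1063.90 = $5608.18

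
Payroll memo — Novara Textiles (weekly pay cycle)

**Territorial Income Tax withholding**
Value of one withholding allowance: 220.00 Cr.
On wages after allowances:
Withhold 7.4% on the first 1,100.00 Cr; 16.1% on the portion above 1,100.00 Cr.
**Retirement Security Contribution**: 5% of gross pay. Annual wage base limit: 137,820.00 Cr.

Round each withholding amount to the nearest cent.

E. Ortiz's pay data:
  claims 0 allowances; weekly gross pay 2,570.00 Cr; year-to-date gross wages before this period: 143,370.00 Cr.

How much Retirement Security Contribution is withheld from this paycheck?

0.00 Cr

Retirement Security Contribution: YTD 143,370.00 Cr ≥ cap 137,820.00 Cr → 0.00 Cr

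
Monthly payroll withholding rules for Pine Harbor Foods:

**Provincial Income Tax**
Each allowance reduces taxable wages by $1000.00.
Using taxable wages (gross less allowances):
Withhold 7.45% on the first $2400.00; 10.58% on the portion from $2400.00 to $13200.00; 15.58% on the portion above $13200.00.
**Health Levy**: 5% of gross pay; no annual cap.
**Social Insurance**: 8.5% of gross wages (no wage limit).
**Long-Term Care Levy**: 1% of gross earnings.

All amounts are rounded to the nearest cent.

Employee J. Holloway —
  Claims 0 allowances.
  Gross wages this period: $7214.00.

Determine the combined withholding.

Provincial Income Tax: taxable = $7214.00
  $178.80 + 10.58% × ($7214.00 − $2400.00) = $178.80 + 10.58% × $4814.00 = $688.12
Health Levy: 5% × $7214.00 = $360.70
Social Insurance: 8.5% × $7214.00 = $613.19
Long-Term Care Levy: 1% × $7214.00 = $72.14
Total: $688.12 + $360.70 + $613.19 + $72.14 = $1734.15

$1734.15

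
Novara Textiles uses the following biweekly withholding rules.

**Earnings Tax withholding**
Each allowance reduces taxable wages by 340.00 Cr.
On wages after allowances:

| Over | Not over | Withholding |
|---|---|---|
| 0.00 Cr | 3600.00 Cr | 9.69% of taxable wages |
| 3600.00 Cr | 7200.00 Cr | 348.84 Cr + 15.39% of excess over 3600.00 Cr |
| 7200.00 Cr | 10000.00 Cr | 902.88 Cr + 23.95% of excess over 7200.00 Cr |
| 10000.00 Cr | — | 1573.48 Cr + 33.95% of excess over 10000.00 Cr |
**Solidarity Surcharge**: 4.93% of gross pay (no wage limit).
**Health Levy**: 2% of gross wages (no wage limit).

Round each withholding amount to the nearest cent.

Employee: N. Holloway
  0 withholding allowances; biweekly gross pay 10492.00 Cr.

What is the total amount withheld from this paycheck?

2467.61 Cr

Earnings Tax: taxable = 10492.00 Cr
  1573.48 Cr + 33.95% × (10492.00 Cr − 10000.00 Cr) = 1573.48 Cr + 33.95% × 492.00 Cr = 1740.51 Cr
Solidarity Surcharge: 4.93% × 10492.00 Cr = 517.26 Cr
Health Levy: 2% × 10492.00 Cr = 209.84 Cr
Total: 1740.51 Cr + 517.26 Cr + 209.84 Cr = 2467.61 Cr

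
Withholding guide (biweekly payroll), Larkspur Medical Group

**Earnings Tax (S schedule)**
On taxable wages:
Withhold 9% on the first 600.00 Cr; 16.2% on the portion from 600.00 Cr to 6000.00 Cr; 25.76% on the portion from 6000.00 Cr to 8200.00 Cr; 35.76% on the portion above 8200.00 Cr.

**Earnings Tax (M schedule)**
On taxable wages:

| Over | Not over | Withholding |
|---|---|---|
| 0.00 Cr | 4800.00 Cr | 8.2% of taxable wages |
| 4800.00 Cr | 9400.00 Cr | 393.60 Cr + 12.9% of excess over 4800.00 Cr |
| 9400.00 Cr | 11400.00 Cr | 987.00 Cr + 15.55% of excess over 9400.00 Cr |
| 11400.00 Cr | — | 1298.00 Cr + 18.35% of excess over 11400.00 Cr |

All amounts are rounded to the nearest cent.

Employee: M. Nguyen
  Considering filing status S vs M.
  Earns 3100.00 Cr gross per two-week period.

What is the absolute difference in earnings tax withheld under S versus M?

204.80 Cr

Earnings Tax (S): taxable = 3100.00 Cr
  54.00 Cr + 16.2% × (3100.00 Cr − 600.00 Cr) = 54.00 Cr + 16.2% × 2500.00 Cr = 459.00 Cr
Earnings Tax (M): taxable = 3100.00 Cr
  8.2% × 3100.00 Cr = 254.20 Cr
Difference: |459.00 Cr − 254.20 Cr| = 204.80 Cr (higher under S)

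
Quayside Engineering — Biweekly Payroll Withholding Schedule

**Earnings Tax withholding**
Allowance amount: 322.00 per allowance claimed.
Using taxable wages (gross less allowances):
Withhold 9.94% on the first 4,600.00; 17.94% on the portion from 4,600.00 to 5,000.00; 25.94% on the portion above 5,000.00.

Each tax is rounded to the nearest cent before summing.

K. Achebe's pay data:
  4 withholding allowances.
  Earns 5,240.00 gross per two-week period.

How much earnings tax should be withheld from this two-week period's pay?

Earnings Tax: taxable = 5,240.00 − 4×322.00 = 3,952.00
  9.94% × 3,952.00 = 392.83

392.83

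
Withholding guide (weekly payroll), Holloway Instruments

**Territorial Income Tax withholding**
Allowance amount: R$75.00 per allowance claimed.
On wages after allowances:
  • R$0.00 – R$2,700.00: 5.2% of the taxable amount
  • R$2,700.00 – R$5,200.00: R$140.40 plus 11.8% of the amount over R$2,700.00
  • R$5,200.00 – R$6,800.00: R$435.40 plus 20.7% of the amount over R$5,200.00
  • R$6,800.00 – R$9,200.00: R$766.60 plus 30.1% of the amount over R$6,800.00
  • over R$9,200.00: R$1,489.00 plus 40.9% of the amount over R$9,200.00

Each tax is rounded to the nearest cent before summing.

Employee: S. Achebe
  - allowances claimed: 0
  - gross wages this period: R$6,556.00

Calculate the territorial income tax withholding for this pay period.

R$716.09

Territorial Income Tax: taxable = R$6,556.00
  R$435.40 + 20.7% × (R$6,556.00 − R$5,200.00) = R$435.40 + 20.7% × R$1,356.00 = R$716.09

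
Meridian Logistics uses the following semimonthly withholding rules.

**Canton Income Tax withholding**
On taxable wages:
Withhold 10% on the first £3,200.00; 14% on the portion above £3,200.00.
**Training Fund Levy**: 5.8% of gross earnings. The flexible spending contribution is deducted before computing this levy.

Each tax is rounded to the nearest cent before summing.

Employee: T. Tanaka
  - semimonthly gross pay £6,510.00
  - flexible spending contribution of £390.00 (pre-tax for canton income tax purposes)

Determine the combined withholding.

£1,083.76

Canton Income Tax: taxable = £6,510.00 − £390.00 = £6,120.00
  £320.00 + 14% × (£6,120.00 − £3,200.00) = £320.00 + 14% × £2,920.00 = £728.80
Training Fund Levy: 5.8% × £6,120.00 = £354.96
Total: £728.80 + £354.96 = £1,083.76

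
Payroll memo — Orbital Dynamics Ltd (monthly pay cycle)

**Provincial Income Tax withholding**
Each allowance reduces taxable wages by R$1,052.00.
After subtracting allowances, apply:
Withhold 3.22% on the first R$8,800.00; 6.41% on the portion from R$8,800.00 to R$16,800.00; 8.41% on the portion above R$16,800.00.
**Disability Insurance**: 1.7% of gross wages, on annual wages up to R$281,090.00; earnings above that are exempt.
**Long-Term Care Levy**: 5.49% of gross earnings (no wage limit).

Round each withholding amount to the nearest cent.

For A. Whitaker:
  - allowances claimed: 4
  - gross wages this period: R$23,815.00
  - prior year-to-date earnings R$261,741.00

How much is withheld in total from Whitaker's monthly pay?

R$2,668.60

Provincial Income Tax: taxable = R$23,815.00 − 4×R$1,052.00 = R$19,607.00
  R$796.16 + 8.41% × (R$19,607.00 − R$16,800.00) = R$796.16 + 8.41% × R$2,807.00 = R$1,032.23
Disability Insurance: cap R$281,090.00 − YTD R$261,741.00 = R$19,349.00 subject; 1.7% × R$19,349.00 = R$328.93
Long-Term Care Levy: 5.49% × R$23,815.00 = R$1,307.44
Total: R$1,032.23 + R$328.93 + R$1,307.44 = R$2,668.60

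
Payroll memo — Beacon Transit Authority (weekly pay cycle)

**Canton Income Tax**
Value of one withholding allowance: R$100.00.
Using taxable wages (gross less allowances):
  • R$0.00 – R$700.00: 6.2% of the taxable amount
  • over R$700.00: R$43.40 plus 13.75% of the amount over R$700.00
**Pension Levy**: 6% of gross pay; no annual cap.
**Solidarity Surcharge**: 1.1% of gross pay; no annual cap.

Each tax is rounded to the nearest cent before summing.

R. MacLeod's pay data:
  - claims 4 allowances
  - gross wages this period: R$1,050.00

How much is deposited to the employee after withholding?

Canton Income Tax: taxable = R$1,050.00 − 4×R$100.00 = R$650.00
  6.2% × R$650.00 = R$40.30
Pension Levy: 6% × R$1,050.00 = R$63.00
Solidarity Surcharge: 1.1% × R$1,050.00 = R$11.55
Total withheld: R$40.30 + R$63.00 + R$11.55 = R$114.85
Net pay: R$1,050.00 − R$114.85 = R$935.15

R$935.15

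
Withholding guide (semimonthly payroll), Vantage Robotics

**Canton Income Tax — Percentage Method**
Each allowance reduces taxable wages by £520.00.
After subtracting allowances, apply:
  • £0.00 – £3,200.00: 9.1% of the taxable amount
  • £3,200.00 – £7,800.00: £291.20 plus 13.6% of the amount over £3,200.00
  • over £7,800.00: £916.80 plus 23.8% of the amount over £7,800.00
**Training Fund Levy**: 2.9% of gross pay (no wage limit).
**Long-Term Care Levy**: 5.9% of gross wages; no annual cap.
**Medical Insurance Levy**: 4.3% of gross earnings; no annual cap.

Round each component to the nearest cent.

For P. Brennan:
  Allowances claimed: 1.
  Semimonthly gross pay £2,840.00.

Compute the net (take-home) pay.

Canton Income Tax: taxable = £2,840.00 − 1×£520.00 = £2,320.00
  9.1% × £2,320.00 = £211.12
Training Fund Levy: 2.9% × £2,840.00 = £82.36
Long-Term Care Levy: 5.9% × £2,840.00 = £167.56
Medical Insurance Levy: 4.3% × £2,840.00 = £122.12
Total withheld: £211.12 + £82.36 + £167.56 + £122.12 = £583.16
Net pay: £2,840.00 − £583.16 = £2,256.84

£2,256.84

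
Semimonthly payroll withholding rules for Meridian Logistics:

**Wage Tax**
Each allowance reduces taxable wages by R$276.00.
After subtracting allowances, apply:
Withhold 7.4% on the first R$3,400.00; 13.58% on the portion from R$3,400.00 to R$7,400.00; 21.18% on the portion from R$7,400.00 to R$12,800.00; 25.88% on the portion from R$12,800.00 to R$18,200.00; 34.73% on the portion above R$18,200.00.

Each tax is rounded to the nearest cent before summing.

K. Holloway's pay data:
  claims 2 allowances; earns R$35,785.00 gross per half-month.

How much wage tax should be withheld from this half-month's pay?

Wage Tax: taxable = R$35,785.00 − 2×R$276.00 = R$35,233.00
  R$3,336.04 + 34.73% × (R$35,233.00 − R$18,200.00) = R$3,336.04 + 34.73% × R$17,033.00 = R$9,251.60

R$9,251.60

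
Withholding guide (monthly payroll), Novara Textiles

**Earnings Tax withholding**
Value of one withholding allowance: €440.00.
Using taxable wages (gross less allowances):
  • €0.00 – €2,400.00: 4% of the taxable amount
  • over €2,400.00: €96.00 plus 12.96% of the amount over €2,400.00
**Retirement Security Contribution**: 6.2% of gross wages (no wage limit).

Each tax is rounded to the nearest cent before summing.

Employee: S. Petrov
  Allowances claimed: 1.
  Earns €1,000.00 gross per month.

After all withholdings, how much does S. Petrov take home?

Earnings Tax: taxable = €1,000.00 − 1×€440.00 = €560.00
  4% × €560.00 = €22.40
Retirement Security Contribution: 6.2% × €1,000.00 = €62.00
Total withheld: €22.40 + €62.00 = €84.40
Net pay: €1,000.00 − €84.40 = €915.60

€915.60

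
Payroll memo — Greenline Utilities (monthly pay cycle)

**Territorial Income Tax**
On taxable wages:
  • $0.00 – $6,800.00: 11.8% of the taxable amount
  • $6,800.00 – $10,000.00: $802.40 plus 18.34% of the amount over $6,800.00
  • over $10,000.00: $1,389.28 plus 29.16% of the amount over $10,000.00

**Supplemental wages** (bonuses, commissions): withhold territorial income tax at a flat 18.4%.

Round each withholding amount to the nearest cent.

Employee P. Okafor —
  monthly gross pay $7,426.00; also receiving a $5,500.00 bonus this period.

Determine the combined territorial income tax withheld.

$1,929.21

Territorial Income Tax: taxable = $7,426.00
  $802.40 + 18.34% × ($7,426.00 − $6,800.00) = $802.40 + 18.34% × $626.00 = $917.21
Supplemental (18.4% flat on bonus): 18.4% × $5,500.00 = $1,012.00
Total territorial income tax: $917.21 + $1,012.00 = $1,929.21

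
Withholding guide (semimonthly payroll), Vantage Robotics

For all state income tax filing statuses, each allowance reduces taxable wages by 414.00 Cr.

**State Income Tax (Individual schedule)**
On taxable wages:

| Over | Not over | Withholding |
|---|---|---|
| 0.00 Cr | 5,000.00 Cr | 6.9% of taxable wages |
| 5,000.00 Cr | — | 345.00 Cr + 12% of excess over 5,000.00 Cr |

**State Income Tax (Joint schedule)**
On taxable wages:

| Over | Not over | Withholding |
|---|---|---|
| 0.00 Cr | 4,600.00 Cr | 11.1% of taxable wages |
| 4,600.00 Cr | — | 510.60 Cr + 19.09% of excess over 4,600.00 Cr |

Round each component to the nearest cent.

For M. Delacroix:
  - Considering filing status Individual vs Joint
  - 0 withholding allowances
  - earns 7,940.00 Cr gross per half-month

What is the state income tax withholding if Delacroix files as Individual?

State Income Tax (Individual): taxable = 7,940.00 Cr
  345.00 Cr + 12% × (7,940.00 Cr − 5,000.00 Cr) = 345.00 Cr + 12% × 2,940.00 Cr = 697.80 Cr

697.80 Cr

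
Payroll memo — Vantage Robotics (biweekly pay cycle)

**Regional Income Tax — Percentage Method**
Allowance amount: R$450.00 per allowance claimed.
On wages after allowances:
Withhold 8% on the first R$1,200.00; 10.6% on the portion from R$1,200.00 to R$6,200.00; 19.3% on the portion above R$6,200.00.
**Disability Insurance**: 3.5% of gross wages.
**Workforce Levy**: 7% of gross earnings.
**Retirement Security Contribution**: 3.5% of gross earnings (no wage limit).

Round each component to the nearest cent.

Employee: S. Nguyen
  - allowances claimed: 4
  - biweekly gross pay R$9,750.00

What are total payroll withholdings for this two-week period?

R$2,328.75

Regional Income Tax: taxable = R$9,750.00 − 4×R$450.00 = R$7,950.00
  R$626.00 + 19.3% × (R$7,950.00 − R$6,200.00) = R$626.00 + 19.3% × R$1,750.00 = R$963.75
Disability Insurance: 3.5% × R$9,750.00 = R$341.25
Workforce Levy: 7% × R$9,750.00 = R$682.50
Retirement Security Contribution: 3.5% × R$9,750.00 = R$341.25
Total: R$963.75 + R$341.25 + R$682.50 + R$341.25 = R$2,328.75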